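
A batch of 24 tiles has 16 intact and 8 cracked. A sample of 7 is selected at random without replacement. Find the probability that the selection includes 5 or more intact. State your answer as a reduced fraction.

Total selections: C(24,7) = 346104.
Favorable selections (5 or more intact): C(16,5)·C(8,2) + C(16,6)·C(8,1) + C(16,7)·C(8,0) = 122304 + 64064 + 11440 = 197808.
Probability = 197808/346104 = 8242/14421.

8242/14421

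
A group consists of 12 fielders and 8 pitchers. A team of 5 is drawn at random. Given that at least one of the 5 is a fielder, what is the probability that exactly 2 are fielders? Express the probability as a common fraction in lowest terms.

Work in counts. Selections with at least one fielder: C(20,5) − C(8,5) = 15504 − 56 = 15448.
Of those, selections where exactly 2 are fielders: C(12,2)·C(8,3) = 66·56 = 3696.
Conditional probability = 3696/15448 = 462/1931.

462/1931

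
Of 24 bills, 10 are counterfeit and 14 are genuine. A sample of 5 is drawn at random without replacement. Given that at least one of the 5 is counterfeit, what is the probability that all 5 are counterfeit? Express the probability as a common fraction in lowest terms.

Work in counts. Selections with at least one counterfeit: C(24,5) − C(14,5) = 42504 − 2002 = 40502.
Of those, selections where all 5 are counterfeit: C(10,5) = 252.
Conditional probability = 252/40502 = 18/2893.

18/2893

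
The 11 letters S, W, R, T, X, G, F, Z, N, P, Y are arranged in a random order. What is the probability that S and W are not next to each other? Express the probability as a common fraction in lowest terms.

There are 11! = 39916800 arrangements.
Arrangements with S and W adjacent: 2·10! = 7257600.
So not adjacent: 39916800 − 7257600 = 32659200, probability 32659200/39916800 = 9/11.

9/11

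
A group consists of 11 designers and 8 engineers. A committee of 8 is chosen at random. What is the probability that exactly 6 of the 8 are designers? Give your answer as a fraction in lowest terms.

2156/12597

The sample space is all 8-subsets of the 19: C(19,8) = 75582.
Selections with exactly 6 designers: choose 6 of the 11 designers and 2 of the 8 engineers, C(11,6)·C(8,2) = 462·28 = 12936.
Probability = 12936/75582 = 2156/12597.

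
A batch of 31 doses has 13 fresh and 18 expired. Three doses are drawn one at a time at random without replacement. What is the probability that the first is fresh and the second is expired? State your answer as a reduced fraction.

Multiply the conditional probabilities at each draw: 13/31 · 18/30 = 234/930 = 39/155.

39/155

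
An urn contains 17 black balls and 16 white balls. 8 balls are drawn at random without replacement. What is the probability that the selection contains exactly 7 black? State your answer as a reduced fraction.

544/24273

The sample space is all 8-subsets of the 33: C(33,8) = 13884156.
Selections with exactly 7 black: choose 7 of the 17 black and 1 of the 16 white, C(17,7)·C(16,1) = 19448·16 = 311168.
Probability = 311168/13884156 = 544/24273.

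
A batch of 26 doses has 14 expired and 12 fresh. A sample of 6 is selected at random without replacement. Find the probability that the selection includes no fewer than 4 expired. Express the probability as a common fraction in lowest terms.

There are C(26,6) = 230230 ways to choose the 6.
Favorable selections (no fewer than 4 expired): C(14,4)·C(12,2) + C(14,5)·C(12,1) + C(14,6)·C(12,0) = 66066 + 24024 + 3003 = 93093.
Probability = 93093/230230 = 93/230.

93/230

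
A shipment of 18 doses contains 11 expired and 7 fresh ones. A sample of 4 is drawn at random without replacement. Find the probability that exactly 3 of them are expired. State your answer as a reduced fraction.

Total number of selections: C(18,4) = 3060.
Selections with exactly 3 expired: choose 3 of the 11 expired and 1 of the 7 fresh, C(11,3)·C(7,1) = 165·7 = 1155.
Probability = 1155/3060 = 77/204.

77/204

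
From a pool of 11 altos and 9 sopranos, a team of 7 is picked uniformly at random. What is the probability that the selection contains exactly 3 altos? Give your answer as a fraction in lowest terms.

The sample space is all 7-subsets of the 20: C(20,7) = 77520.
Selections with exactly 3 altos: choose 3 of the 11 altos and 4 of the 9 sopranos, C(11,3)·C(9,4) = 165·126 = 20790.
Probability = 20790/77520 = 693/2584.

693/2584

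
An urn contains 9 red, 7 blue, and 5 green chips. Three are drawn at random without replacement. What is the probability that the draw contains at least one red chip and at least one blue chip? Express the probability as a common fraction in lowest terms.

There are C(21,3) = 1330 possible draws.
By inclusion-exclusion on the complements, draws missing all red or all blue: C(12,3) + C(14,3) − C(5,3) = 220 + 364 − 10 = 574.
So draws with at least one of each: 1330 − 574 = 756, probability 756/1330 = 54/95.

54/95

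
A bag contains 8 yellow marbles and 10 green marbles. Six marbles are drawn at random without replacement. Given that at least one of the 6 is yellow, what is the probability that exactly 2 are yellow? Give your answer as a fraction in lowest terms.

Work in counts. Selections with at least one yellow: C(18,6) − C(10,6) = 18564 − 210 = 18354.
Of those, selections where exactly 2 are yellow: C(8,2)·C(10,4) = 28·210 = 5880.
Conditional probability = 5880/18354 = 140/437.

140/437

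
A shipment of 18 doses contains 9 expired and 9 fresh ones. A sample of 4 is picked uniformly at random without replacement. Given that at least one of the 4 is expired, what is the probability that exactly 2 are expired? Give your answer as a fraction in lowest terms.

Work in counts. Selections with at least one expired: C(18,4) − C(9,4) = 3060 − 126 = 2934.
Of those, selections where exactly 2 are expired: C(9,2)·C(9,2) = 36·36 = 1296.
Conditional probability = 1296/2934 = 72/163.

72/163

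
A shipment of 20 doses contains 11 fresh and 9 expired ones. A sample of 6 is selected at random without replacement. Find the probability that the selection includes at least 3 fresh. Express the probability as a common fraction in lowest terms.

253/323

There are C(20,6) = 38760 ways to choose the 6.
Favorable selections (at least 3 fresh): C(11,3)·C(9,3) + C(11,4)·C(9,2) + C(11,5)·C(9,1) + C(11,6)·C(9,0) = 13860 + 11880 + 4158 + 462 = 30360.
Probability = 30360/38760 = 253/323.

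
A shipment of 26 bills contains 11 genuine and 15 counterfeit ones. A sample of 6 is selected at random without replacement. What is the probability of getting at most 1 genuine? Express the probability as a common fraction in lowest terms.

Total selections: C(26,6) = 230230.
Favorable selections (at most 1 genuine): C(11,0)·C(15,6) + C(11,1)·C(15,5) = 5005 + 33033 = 38038.
Probability = 38038/230230 = 19/115.

19/115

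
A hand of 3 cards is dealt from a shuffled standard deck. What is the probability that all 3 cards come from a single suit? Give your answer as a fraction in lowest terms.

There are C(52,3) = 22100 possible 3-card hands.
Hands of one suit: 4 suits × C(13,3) = 4·286 = 1144.
Probability = 1144/22100 = 22/425.

22/425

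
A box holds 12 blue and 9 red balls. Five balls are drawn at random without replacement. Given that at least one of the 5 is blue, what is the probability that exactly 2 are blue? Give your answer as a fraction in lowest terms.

Work in counts. Selections with at least one blue: C(21,5) − C(9,5) = 20349 − 126 = 20223.
Of those, selections where exactly 2 are blue: C(12,2)·C(9,3) = 66·84 = 5544.
Conditional probability = 5544/20223 = 88/321.

88/321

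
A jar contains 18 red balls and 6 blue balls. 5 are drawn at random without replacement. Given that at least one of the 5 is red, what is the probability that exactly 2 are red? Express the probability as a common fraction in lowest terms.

170/2361

Work in counts. Selections with at least one red: C(24,5) − C(6,5) = 42504 − 6 = 42498.
Of those, selections where exactly 2 are red: C(18,2)·C(6,3) = 153·20 = 3060.
Conditional probability = 3060/42498 = 170/2361.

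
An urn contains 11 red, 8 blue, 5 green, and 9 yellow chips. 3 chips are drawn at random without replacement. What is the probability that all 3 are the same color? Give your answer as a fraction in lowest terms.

There are C(33,3) = 5456 ways to draw 3 chips.
All same color: C(11,3) + C(8,3) + C(5,3) + C(9,3) = 165 + 56 + 10 + 84 = 315.
Probability = 315/5456.

315/5456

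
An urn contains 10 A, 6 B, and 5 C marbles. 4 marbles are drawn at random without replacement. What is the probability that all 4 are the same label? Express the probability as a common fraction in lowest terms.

There are C(21,4) = 5985 ways to draw 4 marbles.
All same label: C(10,4) + C(6,4) + C(5,4) = 210 + 15 + 5 = 230.
Probability = 230/5985 = 46/1197.

46/1197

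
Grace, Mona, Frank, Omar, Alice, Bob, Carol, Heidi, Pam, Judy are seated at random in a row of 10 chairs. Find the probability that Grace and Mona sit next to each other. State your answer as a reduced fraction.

1/5

There are 10! = 3628800 arrangements.
Treat Grace and Mona as a block: 9! arrangements of the blocks × 2 orders within the block = 2·362880 = 725760.
Probability = 725760/3628800 = 1/5.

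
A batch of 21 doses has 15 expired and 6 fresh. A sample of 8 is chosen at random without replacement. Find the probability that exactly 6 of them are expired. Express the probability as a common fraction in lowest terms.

The sample space is all 8-subsets of the 21: C(21,8) = 203490.
Selections with exactly 6 expired: choose 6 of the 15 expired and 2 of the 6 fresh, C(15,6)·C(6,2) = 5005·15 = 75075.
Probability = 75075/203490 = 715/1938.

715/1938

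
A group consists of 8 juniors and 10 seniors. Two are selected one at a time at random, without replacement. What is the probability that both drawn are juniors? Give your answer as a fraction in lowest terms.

28/153

Multiply the conditional probabilities at each draw: 8/18 · 7/17 = 56/306 = 28/153.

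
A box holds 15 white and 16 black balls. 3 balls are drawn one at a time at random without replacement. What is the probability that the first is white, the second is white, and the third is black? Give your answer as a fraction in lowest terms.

Multiply the conditional probabilities at each draw: 15/31 · 14/30 · 16/29 = 3360/26970 = 112/899.

112/899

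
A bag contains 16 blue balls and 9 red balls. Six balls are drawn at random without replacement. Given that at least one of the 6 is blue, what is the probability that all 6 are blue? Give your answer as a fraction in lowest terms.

143/3161

Work in counts. Selections with at least one blue: C(25,6) − C(9,6) = 177100 − 84 = 177016.
Of those, selections where all 6 are blue: C(16,6) = 8008.
Conditional probability = 8008/177016 = 143/3161.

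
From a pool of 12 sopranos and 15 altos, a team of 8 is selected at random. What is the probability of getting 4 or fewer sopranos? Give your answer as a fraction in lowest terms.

There are C(27,8) = 2220075 ways to choose the 8.
Count the complement (more than 4 sopranos): C(12,5)·C(15,3) + C(12,6)·C(15,2) + C(12,7)·C(15,1) + C(12,8)·C(15,0) = 360360 + 97020 + 11880 + 495 = 469755.
Probability = 1 − 469755/2220075 = 1750320/2220075 = 272/345.

272/345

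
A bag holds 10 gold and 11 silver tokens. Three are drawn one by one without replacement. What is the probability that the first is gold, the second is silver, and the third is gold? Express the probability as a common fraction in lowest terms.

33/266

Multiply the conditional probabilities at each draw: 10/21 · 11/20 · 9/19 = 990/7980 = 33/266.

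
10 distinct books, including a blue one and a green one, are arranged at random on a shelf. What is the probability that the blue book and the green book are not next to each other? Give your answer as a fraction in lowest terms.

There are 10! = 3628800 arrangements.
Arrangements with the blue book and the green book adjacent: 2·9! = 725760.
So not adjacent: 3628800 − 725760 = 2903040, probability 2903040/3628800 = 4/5.

4/5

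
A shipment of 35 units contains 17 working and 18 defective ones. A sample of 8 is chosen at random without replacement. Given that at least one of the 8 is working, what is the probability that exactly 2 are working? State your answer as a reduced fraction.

74256/690943

Work in counts. Selections with at least one working: C(35,8) − C(18,8) = 23535820 − 43758 = 23492062.
Of those, selections where exactly 2 are working: C(17,2)·C(18,6) = 136·18564 = 2524704.
Conditional probability = 2524704/23492062 = 74256/690943.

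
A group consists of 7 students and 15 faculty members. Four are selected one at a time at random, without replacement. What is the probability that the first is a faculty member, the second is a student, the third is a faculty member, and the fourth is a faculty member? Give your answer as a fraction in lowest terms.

91/836

Multiply the conditional probabilities at each draw: 15/22 · 7/21 · 14/20 · 13/19 = 19110/175560 = 91/836.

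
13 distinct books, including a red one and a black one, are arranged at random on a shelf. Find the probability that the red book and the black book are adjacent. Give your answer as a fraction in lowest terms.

2/13

There are 13! = 6227020800 arrangements.
Treat the red book and the black book as a block: 12! arrangements of the blocks × 2 orders within the block = 2·479001600 = 958003200.
Probability = 958003200/6227020800 = 2/13.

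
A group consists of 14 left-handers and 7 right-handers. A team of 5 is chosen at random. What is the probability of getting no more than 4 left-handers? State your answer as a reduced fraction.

There are C(21,5) = 20349 ways to choose the 5.
The complement is exactly 5 left-handers: C(14,5)·C(7,0) = 2002.
Probability = 1 − 2002/20349 = 18347/20349 = 2621/2907.

2621/2907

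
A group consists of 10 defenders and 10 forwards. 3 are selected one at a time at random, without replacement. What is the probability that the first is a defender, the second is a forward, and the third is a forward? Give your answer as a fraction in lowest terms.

5/38

Multiply the conditional probabilities at each draw: 10/20 · 10/19 · 9/18 = 900/6840 = 5/38.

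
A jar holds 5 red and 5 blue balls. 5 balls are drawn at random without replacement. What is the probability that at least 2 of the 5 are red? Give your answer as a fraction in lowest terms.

113/126

There are C(10,5) = 252 ways to choose the 5.
Count the complement (fewer than 2 red): C(5,0)·C(5,5) + C(5,1)·C(5,4) = 1 + 25 = 26.
Probability = 1 − 26/252 = 226/252 = 113/126.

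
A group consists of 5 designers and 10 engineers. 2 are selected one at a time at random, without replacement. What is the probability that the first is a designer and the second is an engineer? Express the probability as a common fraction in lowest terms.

5/21

Multiply the conditional probabilities at each draw: 5/15 · 10/14 = 50/210 = 5/21.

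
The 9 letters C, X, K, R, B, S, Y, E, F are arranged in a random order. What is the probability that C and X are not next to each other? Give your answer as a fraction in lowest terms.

7/9

There are 9! = 362880 arrangements.
Arrangements with C and X adjacent: 2·8! = 80640.
So not adjacent: 362880 − 80640 = 282240, probability 282240/362880 = 7/9.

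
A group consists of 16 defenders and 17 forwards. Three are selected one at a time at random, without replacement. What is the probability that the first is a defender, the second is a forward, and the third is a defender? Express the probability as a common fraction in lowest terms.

Multiply the conditional probabilities at each draw: 16/33 · 17/32 · 15/31 = 4080/32736 = 85/682.

85/682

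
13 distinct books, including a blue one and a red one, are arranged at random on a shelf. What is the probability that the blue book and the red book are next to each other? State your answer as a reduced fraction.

2/13

There are 13! = 6227020800 arrangements.
Treat the blue book and the red book as a block: 12! arrangements of the blocks × 2 orders within the block = 2·479001600 = 958003200.
Probability = 958003200/6227020800 = 2/13.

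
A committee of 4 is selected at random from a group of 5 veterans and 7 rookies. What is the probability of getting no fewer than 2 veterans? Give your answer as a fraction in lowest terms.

There are C(12,4) = 495 ways to choose the 4.
Favorable selections (no fewer than 2 veterans): C(5,2)·C(7,2) + C(5,3)·C(7,1) + C(5,4)·C(7,0) = 210 + 70 + 5 = 285.
Probability = 285/495 = 19/33.

19/33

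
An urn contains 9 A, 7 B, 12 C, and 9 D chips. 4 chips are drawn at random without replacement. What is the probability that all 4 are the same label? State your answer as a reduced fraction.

46/3885

There are C(37,4) = 66045 ways to draw 4 chips.
All same label: C(9,4) + C(7,4) + C(12,4) + C(9,4) = 126 + 35 + 495 + 126 = 782.
Probability = 782/66045 = 46/3885.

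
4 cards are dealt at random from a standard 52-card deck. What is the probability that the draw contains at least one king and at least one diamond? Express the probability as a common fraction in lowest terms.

52799/270725

There are C(52,4) = 270725 possible draws.
By inclusion-exclusion on the complements, draws missing all kings or all diamonds: C(48,4) + C(39,4) − C(36,4) = 194580 + 82251 − 58905 = 217926.
So draws with at least one of each: 270725 − 217926 = 52799, probability 52799/270725.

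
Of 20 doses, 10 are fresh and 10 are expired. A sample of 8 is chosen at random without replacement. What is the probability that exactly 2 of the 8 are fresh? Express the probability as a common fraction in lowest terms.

Total number of selections: C(20,8) = 125970.
Selections with exactly 2 fresh: choose 2 of the 10 fresh and 6 of the 10 expired, C(10,2)·C(10,6) = 45·210 = 9450.
Probability = 9450/125970 = 315/4199.

315/4199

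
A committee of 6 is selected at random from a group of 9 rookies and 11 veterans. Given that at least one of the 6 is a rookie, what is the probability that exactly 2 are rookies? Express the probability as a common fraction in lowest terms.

1980/6383

Work in counts. Selections with at least one rookie: C(20,6) − C(11,6) = 38760 − 462 = 38298.
Of those, selections where exactly 2 are rookies: C(9,2)·C(11,4) = 36·330 = 11880.
Conditional probability = 11880/38298 = 1980/6383.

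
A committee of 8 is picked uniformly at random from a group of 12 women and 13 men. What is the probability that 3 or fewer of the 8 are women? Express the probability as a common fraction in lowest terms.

There are C(25,8) = 1081575 ways to choose the 8.
Favorable selections (3 or fewer women): C(12,0)·C(13,8) + C(12,1)·C(13,7) + C(12,2)·C(13,6) + C(12,3)·C(13,5) = 1287 + 20592 + 113256 + 283140 = 418275.
Probability = 418275/1081575 = 169/437.

169/437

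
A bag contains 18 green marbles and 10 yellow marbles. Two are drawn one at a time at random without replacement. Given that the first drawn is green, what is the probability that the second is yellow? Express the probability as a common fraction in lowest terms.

After removing one green, 27 remain: 17 green and 10 yellow.
So the probability the next is yellow is 10/27.

10/27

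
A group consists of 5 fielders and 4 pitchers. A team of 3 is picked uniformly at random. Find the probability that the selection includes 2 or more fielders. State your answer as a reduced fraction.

25/42

There are C(9,3) = 84 ways to choose the 3.
Favorable selections (2 or more fielders): C(5,2)·C(4,1) + C(5,3)·C(4,0) = 40 + 10 = 50.
Probability = 50/84 = 25/42.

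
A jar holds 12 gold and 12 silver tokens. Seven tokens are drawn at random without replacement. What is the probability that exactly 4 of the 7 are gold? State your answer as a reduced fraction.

Total number of selections: C(24,7) = 346104.
Selections with exactly 4 gold: choose 4 of the 12 gold and 3 of the 12 silver, C(12,4)·C(12,3) = 495·220 = 108900.
Probability = 108900/346104 = 275/874.

275/874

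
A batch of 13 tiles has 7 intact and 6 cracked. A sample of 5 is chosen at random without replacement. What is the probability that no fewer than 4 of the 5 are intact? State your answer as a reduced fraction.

7/39

There are C(13,5) = 1287 ways to choose the 5.
Favorable selections (no fewer than 4 intact): C(7,4)·C(6,1) + C(7,5)·C(6,0) = 210 + 21 = 231.
Probability = 231/1287 = 7/39.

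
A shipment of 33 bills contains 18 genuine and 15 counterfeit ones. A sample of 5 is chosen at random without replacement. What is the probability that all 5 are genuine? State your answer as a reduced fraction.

There are C(33,5) = 237336 possible selections.
Selections with all genuine: C(18,5) = 8568.
Probability = 8568/237336 = 357/9889.

357/9889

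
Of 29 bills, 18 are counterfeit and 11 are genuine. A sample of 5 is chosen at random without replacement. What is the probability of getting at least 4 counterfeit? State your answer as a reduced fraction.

There are C(29,5) = 118755 ways to choose the 5.
Favorable selections (at least 4 counterfeit): C(18,4)·C(11,1) + C(18,5)·C(11,0) = 33660 + 8568 = 42228.
Probability = 42228/118755 = 4692/13195.

4692/13195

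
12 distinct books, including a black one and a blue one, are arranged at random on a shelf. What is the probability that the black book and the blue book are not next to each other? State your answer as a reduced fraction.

5/6

There are 12! = 479001600 arrangements.
Arrangements with the black book and the blue book adjacent: 2·11! = 79833600.
So not adjacent: 479001600 − 79833600 = 399168000, probability 399168000/479001600 = 5/6.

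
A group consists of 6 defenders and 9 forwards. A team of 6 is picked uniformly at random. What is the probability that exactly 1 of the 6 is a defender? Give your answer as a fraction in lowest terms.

Total number of selections: C(15,6) = 5005.
Selections with exactly 1 defender: choose 1 of the 6 defenders and 5 of the 9 forwards, C(6,1)·C(9,5) = 6·126 = 756.
Probability = 756/5005 = 108/715.

108/715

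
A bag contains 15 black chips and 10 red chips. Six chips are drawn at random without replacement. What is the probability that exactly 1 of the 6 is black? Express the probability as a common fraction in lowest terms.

There are C(25,6) = 177100 ways to choose 6 from 25.
Selections with exactly 1 black: choose 1 of the 15 black and 5 of the 10 red, C(15,1)·C(10,5) = 15·252 = 3780.
Probability = 3780/177100 = 27/1265.

27/1265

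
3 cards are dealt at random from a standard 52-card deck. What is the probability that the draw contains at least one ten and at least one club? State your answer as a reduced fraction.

33/260

There are C(52,3) = 22100 possible draws.
By inclusion-exclusion on the complements, draws missing all tens or all clubs: C(48,3) + C(39,3) − C(36,3) = 17296 + 9139 − 7140 = 19295.
So draws with at least one of each: 22100 − 19295 = 2805, probability 2805/22100 = 33/260.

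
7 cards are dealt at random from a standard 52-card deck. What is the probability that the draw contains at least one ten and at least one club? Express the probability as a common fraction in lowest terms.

There are C(52,7) = 133784560 possible draws.
By inclusion-exclusion on the complements, draws missing all tens or all clubs: C(48,7) + C(39,7) − C(36,7) = 73629072 + 15380937 − 8347680 = 80662329.
So draws with at least one of each: 133784560 − 80662329 = 53122231, probability 53122231/133784560.

53122231/133784560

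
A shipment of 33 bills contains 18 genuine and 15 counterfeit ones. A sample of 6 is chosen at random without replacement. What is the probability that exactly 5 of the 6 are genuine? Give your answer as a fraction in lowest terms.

The sample space is all 6-subsets of the 33: C(33,6) = 1107568.
Selections with exactly 5 genuine: choose 5 of the 18 genuine and 1 of the 15 counterfeit, C(18,5)·C(15,1) = 8568·15 = 128520.
Probability = 128520/1107568 = 2295/19778.

2295/19778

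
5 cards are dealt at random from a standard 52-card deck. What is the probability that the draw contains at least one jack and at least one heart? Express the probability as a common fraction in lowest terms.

229297/866320

There are C(52,5) = 2598960 possible draws.
By inclusion-exclusion on the complements, draws missing all jacks or all hearts: C(48,5) + C(39,5) − C(36,5) = 1712304 + 575757 − 376992 = 1911069.
So draws with at least one of each: 2598960 − 1911069 = 687891, probability 687891/2598960 = 229297/866320.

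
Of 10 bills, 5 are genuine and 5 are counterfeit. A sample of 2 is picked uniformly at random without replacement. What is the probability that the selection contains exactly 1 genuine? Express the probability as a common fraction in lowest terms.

The sample space is all 2-subsets of the 10: C(10,2) = 45.
Selections with exactly 1 genuine: choose 1 of the 5 genuine and 1 of the 5 counterfeit, C(5,1)·C(5,1) = 5·5 = 25.
Probability = 25/45 = 5/9.

5/9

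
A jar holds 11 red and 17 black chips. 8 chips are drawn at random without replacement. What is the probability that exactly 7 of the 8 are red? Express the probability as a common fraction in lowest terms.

The sample space is all 8-subsets of the 28: C(28,8) = 3108105.
Selections with exactly 7 red: choose 7 of the 11 red and 1 of the 17 black, C(11,7)·C(17,1) = 330·17 = 5610.
Probability = 5610/3108105 = 34/18837.

34/18837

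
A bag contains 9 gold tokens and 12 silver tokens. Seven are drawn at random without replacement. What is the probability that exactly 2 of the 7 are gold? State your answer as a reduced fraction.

396/1615

Total number of selections: C(21,7) = 116280.
Selections with exactly 2 gold: choose 2 of the 9 gold and 5 of the 12 silver, C(9,2)·C(12,5) = 36·792 = 28512.
Probability = 28512/116280 = 396/1615.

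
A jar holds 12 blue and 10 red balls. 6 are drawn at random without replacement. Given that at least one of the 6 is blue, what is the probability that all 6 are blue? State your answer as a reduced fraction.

Work in counts. Selections with at least one blue: C(22,6) − C(10,6) = 74613 − 210 = 74403.
Of those, selections where all 6 are blue: C(12,6) = 924.
Conditional probability = 924/74403 = 44/3543.

44/3543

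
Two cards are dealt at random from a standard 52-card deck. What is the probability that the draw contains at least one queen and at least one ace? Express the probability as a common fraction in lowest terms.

8/663

There are C(52,2) = 1326 possible draws.
By inclusion-exclusion on the complements, draws missing all queens or all aces: C(48,2) + C(48,2) − C(44,2) = 1128 + 1128 − 946 = 1310.
So draws with at least one of each: 1326 − 1310 = 16, probability 16/1326 = 8/663.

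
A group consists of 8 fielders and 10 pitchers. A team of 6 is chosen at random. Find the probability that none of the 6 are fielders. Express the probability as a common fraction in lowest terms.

There are C(18,6) = 18564 possible selections.
Selections with no fielders (all pitchers): C(10,6) = 210.
Probability = 210/18564 = 5/442.

5/442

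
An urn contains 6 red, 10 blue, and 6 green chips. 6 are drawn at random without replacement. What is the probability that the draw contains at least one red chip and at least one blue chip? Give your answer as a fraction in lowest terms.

There are C(22,6) = 74613 possible draws.
By inclusion-exclusion on the complements, draws missing all red or all blue: C(16,6) + C(12,6) − C(6,6) = 8008 + 924 − 1 = 8931.
So draws with at least one of each: 74613 − 8931 = 65682, probability 65682/74613 = 21894/24871.

21894/24871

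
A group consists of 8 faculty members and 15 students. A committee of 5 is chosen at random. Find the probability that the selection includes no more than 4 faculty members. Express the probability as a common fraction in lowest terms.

4799/4807

There are C(23,5) = 33649 ways to choose the 5.
The complement is exactly 5 faculty members: C(8,5)·C(15,0) = 56.
Probability = 1 − 56/33649 = 33593/33649 = 4799/4807.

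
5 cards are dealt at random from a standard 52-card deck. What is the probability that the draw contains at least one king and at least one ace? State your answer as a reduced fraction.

6509/64974

There are C(52,5) = 2598960 possible draws.
By inclusion-exclusion on the complements, draws missing all kings or all aces: C(48,5) + C(48,5) − C(44,5) = 1712304 + 1712304 − 1086008 = 2338600.
So draws with at least one of each: 2598960 − 2338600 = 260360, probability 260360/2598960 = 6509/64974.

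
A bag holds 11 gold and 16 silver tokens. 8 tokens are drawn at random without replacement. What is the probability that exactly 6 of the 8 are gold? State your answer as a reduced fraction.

112/4485

The sample space is all 8-subsets of the 27: C(27,8) = 2220075.
Selections with exactly 6 gold: choose 6 of the 11 gold and 2 of the 16 silver, C(11,6)·C(16,2) = 462·120 = 55440.
Probability = 55440/2220075 = 112/4485.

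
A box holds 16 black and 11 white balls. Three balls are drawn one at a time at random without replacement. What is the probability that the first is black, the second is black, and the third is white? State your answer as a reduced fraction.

88/585

Multiply the conditional probabilities at each draw: 16/27 · 15/26 · 11/25 = 2640/17550 = 88/585.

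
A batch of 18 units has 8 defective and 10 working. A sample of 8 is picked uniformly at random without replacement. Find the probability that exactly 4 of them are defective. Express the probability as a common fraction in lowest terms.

The sample space is all 8-subsets of the 18: C(18,8) = 43758.
Selections with exactly 4 defective: choose 4 of the 8 defective and 4 of the 10 working, C(8,4)·C(10,4) = 70·210 = 14700.
Probability = 14700/43758 = 2450/7293.

2450/7293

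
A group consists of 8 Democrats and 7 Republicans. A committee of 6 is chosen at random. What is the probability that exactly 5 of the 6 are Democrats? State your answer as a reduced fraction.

56/715

The sample space is all 6-subsets of the 15: C(15,6) = 5005.
Selections with exactly 5 Democrats: choose 5 of the 8 Democrats and 1 of the 7 Republicans, C(8,5)·C(7,1) = 56·7 = 392.
Probability = 392/5005 = 56/715.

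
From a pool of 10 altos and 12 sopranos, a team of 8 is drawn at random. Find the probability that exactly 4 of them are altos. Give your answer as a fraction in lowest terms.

Total number of selections: C(22,8) = 319770.
Selections with exactly 4 altos: choose 4 of the 10 altos and 4 of the 12 sopranos, C(10,4)·C(12,4) = 210·495 = 103950.
Probability = 103950/319770 = 105/323.

105/323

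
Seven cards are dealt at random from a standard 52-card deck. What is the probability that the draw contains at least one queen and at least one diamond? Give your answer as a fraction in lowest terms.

There are C(52,7) = 133784560 possible draws.
By inclusion-exclusion on the complements, draws missing all queens or all diamonds: C(48,7) + C(39,7) − C(36,7) = 73629072 + 15380937 − 8347680 = 80662329.
So draws with at least one of each: 133784560 − 80662329 = 53122231, probability 53122231/133784560.

53122231/133784560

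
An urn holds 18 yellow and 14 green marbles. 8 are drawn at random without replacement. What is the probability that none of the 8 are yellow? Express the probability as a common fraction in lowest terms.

77/269700

There are C(32,8) = 10518300 possible selections.
Selections with no yellow (all green): C(14,8) = 3003.
Probability = 3003/10518300 = 77/269700.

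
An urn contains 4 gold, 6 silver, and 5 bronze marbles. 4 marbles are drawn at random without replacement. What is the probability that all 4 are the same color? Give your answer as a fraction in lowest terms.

1/65

There are C(15,4) = 1365 ways to draw 4 marbles.
All same color: C(4,4) + C(6,4) + C(5,4) = 1 + 15 + 5 = 21.
Probability = 21/1365 = 1/65.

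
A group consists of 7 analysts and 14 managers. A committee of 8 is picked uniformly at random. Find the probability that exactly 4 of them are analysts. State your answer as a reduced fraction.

1001/5814

There are C(21,8) = 203490 ways to choose 8 from 21.
Selections with exactly 4 analysts: choose 4 of the 7 analysts and 4 of the 14 managers, C(7,4)·C(14,4) = 35·1001 = 35035.
Probability = 35035/203490 = 1001/5814.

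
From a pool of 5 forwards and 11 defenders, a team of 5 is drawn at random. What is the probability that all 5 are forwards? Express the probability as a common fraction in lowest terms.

There are C(16,5) = 4368 possible selections.
Selections with all forwards: C(5,5) = 1.
Probability = 1/4368.

1/4368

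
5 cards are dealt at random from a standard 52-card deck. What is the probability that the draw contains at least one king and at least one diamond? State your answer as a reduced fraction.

229297/866320

There are C(52,5) = 2598960 possible draws.
By inclusion-exclusion on the complements, draws missing all kings or all diamonds: C(48,5) + C(39,5) − C(36,5) = 1712304 + 575757 − 376992 = 1911069.
So draws with at least one of each: 2598960 − 1911069 = 687891, probability 687891/2598960 = 229297/866320.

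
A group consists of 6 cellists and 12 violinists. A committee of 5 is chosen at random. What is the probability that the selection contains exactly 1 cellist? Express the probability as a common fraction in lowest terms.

There are C(18,5) = 8568 ways to choose 5 from 18.
Selections with exactly 1 cellist: choose 1 of the 6 cellists and 4 of the 12 violinists, C(6,1)·C(12,4) = 6·495 = 2970.
Probability = 2970/8568 = 165/476.

165/476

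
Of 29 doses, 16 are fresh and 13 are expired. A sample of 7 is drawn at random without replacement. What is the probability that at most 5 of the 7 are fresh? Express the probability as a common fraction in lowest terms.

27793/30015

There are C(29,7) = 1560780 ways to choose the 7.
Count the complement (more than 5 fresh): C(16,6)·C(13,1) + C(16,7)·C(13,0) = 104104 + 11440 = 115544.
Probability = 1 − 115544/1560780 = 1445236/1560780 = 27793/30015.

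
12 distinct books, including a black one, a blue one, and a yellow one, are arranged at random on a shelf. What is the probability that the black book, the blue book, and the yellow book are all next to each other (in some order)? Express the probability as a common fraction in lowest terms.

There are 12! = 479001600 arrangements.
Treat the three as one block: 10! placements × 3! orders within the block = 3628800·6 = 21772800.
Probability = 21772800/479001600 = 1/22.

1/22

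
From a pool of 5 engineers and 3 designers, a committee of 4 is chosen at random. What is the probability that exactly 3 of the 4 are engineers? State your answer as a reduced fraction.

There are C(8,4) = 70 ways to choose 4 from 8.
Selections with exactly 3 engineers: choose 3 of the 5 engineers and 1 of the 3 designers, C(5,3)·C(3,1) = 10·3 = 30.
Probability = 30/70 = 3/7.

3/7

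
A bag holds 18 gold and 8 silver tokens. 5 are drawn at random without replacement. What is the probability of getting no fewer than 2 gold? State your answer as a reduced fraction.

16116/16445

There are C(26,5) = 65780 ways to choose the 5.
Count the complement (fewer than 2 gold): C(18,0)·C(8,5) + C(18,1)·C(8,4) = 56 + 1260 = 1316.
Probability = 1 − 1316/65780 = 64464/65780 = 16116/16445.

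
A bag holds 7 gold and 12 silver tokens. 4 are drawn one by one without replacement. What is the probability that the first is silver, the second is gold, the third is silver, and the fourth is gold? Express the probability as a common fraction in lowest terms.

Multiply the conditional probabilities at each draw: 12/19 · 7/18 · 11/17 · 6/16 = 5544/93024 = 77/1292.

77/1292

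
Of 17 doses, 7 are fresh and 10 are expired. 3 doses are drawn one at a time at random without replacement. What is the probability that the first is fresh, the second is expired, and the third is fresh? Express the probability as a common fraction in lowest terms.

7/68

Multiply the conditional probabilities at each draw: 7/17 · 10/16 · 6/15 = 420/4080 = 7/68.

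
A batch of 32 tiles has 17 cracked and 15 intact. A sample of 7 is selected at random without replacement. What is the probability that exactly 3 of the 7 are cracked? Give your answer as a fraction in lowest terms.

There are C(32,7) = 3365856 ways to choose 7 from 32.
Selections with exactly 3 cracked: choose 3 of the 17 cracked and 4 of the 15 intact, C(17,3)·C(15,4) = 680·1365 = 928200.
Probability = 928200/3365856 = 2975/10788.

2975/10788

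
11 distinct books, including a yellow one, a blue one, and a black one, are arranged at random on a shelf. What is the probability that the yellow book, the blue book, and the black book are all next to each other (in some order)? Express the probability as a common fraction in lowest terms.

3/55

There are 11! = 39916800 arrangements.
Treat the three as one block: 9! placements × 3! orders within the block = 362880·6 = 2177280.
Probability = 2177280/39916800 = 3/55.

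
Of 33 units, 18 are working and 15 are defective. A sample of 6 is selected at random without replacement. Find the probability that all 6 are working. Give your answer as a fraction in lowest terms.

There are C(33,6) = 1107568 possible selections.
Selections with all working: C(18,6) = 18564.
Probability = 18564/1107568 = 663/39556.

663/39556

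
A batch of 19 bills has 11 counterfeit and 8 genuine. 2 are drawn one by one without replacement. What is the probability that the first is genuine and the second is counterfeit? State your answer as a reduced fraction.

44/171

Multiply the conditional probabilities at each draw: 8/19 · 11/18 = 88/342 = 44/171.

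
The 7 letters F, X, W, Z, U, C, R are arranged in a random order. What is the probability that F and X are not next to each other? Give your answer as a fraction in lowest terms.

There are 7! = 5040 arrangements.
Arrangements with F and X adjacent: 2·6! = 1440.
So not adjacent: 5040 − 1440 = 3600, probability 3600/5040 = 5/7.

5/7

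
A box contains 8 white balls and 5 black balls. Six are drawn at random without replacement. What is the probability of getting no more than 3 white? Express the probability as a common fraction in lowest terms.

59/143

There are C(13,6) = 1716 ways to choose the 6.
Favorable selections (no more than 3 white): C(8,1)·C(5,5) + C(8,2)·C(5,4) + C(8,3)·C(5,3) = 8 + 140 + 560 = 708.
Probability = 708/1716 = 59/143.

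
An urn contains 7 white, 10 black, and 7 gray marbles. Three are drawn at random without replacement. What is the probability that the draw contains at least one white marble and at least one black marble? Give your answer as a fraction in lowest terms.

1015/2024

There are C(24,3) = 2024 possible draws.
By inclusion-exclusion on the complements, draws missing all white or all black: C(17,3) + C(14,3) − C(7,3) = 680 + 364 − 35 = 1009.
So draws with at least one of each: 2024 − 1009 = 1015, probability 1015/2024.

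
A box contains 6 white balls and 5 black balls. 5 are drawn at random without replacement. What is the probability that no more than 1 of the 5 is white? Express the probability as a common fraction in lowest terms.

31/462

Total selections: C(11,5) = 462.
Favorable selections (no more than 1 white): C(6,0)·C(5,5) + C(6,1)·C(5,4) = 1 + 30 = 31.
Probability = 31/462.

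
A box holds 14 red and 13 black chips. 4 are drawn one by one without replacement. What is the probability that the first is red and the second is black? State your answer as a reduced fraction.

Multiply the conditional probabilities at each draw: 14/27 · 13/26 = 182/702 = 7/27.

7/27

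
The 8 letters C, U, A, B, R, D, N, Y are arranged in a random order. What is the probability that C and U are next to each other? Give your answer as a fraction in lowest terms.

There are 8! = 40320 arrangements.
Treat C and U as a block: 7! arrangements of the blocks × 2 orders within the block = 2·5040 = 10080.
Probability = 10080/40320 = 1/4.

1/4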